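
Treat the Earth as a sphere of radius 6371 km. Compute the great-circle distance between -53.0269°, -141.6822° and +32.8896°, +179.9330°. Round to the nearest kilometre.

Δλ = 179.9330 − -141.6822 = 321.6152°; wrapped into (−180°, 180°]: -38.3848°.
Δφ = 32.8896 − -53.0269 = 85.9165°.
a = sin²(Δφ/2) + cos φ₁ · cos φ₂ · sin²(Δλ/2) = 0.518975.
c = 2·atan2(√a, √(1−a)) = 1.60876 rad → d = 6371·c ≈ 10249.38 km.

10249 km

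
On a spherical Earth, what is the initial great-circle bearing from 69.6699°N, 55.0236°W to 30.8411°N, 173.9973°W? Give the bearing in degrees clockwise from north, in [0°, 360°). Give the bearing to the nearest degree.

Δλ = -173.9973 − -55.0236 = -118.9737°.
θ = atan2( sin Δλ · cos φ₂ , cos φ₁ · sin φ₂ − sin φ₁ · cos φ₂ · cos Δλ )
  = atan2(-0.75113, 0.56811) = -52.898° → normalised to [0°, 360°): 307.102°.

307°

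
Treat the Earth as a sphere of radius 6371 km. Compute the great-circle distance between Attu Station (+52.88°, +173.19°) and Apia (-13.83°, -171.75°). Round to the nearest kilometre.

7557 km

Δλ = -171.75 − 173.19 = -344.94°; wrapped into (−180°, 180°]: 15.06°.
Δφ = -13.83 − 52.88 = -66.71°.
a = sin²(Δφ/2) + cos φ₁ · cos φ₂ · sin²(Δλ/2) = 0.312371.
c = 2·atan2(√a, √(1−a)) = 1.18612 rad → d = 6371·c ≈ 7556.77 km.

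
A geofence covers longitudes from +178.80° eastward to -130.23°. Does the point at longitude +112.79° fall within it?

Band width going east from +178.80° to -130.23°: ((-130.23 − 178.80) mod 360) = 50.97°.
Offset of +112.79° east of the west edge: ((112.79 − 178.80) mod 360) = 293.99°.
293.99° > 50.97° ⇒ outside.

No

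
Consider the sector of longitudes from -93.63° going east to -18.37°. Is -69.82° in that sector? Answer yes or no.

Yes

Band width going east from -93.63° to -18.37°: ((-18.37 − -93.63) mod 360) = 75.26°.
Offset of -69.82° east of the west edge: ((-69.82 − -93.63) mod 360) = 23.81°.
23.81° ≤ 75.26° ⇒ inside.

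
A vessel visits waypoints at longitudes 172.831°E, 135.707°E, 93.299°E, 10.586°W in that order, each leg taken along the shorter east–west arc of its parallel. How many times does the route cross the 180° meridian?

Leg 1: +172.831° → +135.707°, shortest Δλ = -37.124° (west) — does not cross 180°.
Leg 2: +135.707° → +93.299°, shortest Δλ = -42.408° (west) — does not cross 180°.
Leg 3: +93.299° → -10.586°, shortest Δλ = -103.885° (west) — does not cross 180°.
Total crossings: 0.

0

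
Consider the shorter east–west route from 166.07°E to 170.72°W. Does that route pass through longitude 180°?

Yes

Naïve |-170.72 − 166.07| = 336.79° > 180°, so the shorter arc goes the other way round — across 180°.
Signed shortest Δλ = ((-170.72 − 166.07 + 180) mod 360) − 180 = 23.21°.
Going east by 23.21° from +166.07° passes through 180° before reaching -170.72°.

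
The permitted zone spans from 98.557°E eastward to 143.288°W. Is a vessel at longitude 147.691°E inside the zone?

Band width going east from +98.557° to -143.288°: ((-143.288 − 98.557) mod 360) = 118.155°.
Offset of +147.691° east of the west edge: ((147.691 − 98.557) mod 360) = 49.134°.
49.134° ≤ 118.155° ⇒ inside.

Yes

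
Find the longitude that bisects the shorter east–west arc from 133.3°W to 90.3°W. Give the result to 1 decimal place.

Signed shortest Δλ from -133.3° to -90.3° is +43.0°.
Midpoint longitude = -133.3° + (+43.0°)/2 = -133.3° + 21.5° = -111.8°.

111.8°W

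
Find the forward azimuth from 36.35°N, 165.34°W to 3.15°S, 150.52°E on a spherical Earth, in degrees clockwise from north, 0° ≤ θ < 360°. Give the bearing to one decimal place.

236.0°

Δλ = 150.52 − -165.34 = 315.86°; wrapped into (−180°, 180°]: -44.14°.
θ = atan2( sin Δλ · cos φ₂ , cos φ₁ · sin φ₂ − sin φ₁ · cos φ₂ · cos Δλ )
  = atan2(-0.69536, -0.46897) = -123.997° → normalised to [0°, 360°): 236.003°.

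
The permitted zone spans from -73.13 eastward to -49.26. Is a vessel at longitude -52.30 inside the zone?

Yes

Band width going east from -73.13° to -49.26°: ((-49.26 − -73.13) mod 360) = 23.87°.
Offset of -52.30° east of the west edge: ((-52.30 − -73.13) mod 360) = 20.83°.
20.83° ≤ 23.87° ⇒ inside.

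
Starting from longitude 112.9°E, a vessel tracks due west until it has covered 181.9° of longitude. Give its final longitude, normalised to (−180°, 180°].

69.0°W

Start at +112.9°; shift −181.9° → -69.0°.
-69.0° already lies in (−180°, 180°].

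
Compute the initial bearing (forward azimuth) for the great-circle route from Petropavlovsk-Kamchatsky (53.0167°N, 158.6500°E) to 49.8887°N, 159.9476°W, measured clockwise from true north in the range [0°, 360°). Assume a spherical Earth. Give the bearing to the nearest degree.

80°

Δλ = -159.9476 − 158.6500 = -318.5976°; wrapped into (−180°, 180°]: 41.4024°.
θ = atan2( sin Δλ · cos φ₂ , cos φ₁ · sin φ₂ − sin φ₁ · cos φ₂ · cos Δλ )
  = atan2(0.42609, 0.07405) = 80.141° → normalised to [0°, 360°): 80.141°.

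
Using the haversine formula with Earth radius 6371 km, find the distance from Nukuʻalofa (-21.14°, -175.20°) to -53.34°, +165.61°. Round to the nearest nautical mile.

2125 nmi

Δλ = 165.61 − -175.20 = 340.81°; wrapped into (−180°, 180°]: -19.19°.
Δφ = -53.34 − -21.14 = -32.20°.
a = sin²(Δφ/2) + cos φ₁ · cos φ₂ · sin²(Δλ/2) = 0.092375.
c = 2·atan2(√a, √(1−a)) = 0.61764 rad → d = 6371·c ≈ 3934.96 km ≈ 2124.71 nmi.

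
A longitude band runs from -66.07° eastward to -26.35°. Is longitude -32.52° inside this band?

Yes

Band width going east from -66.07° to -26.35°: ((-26.35 − -66.07) mod 360) = 39.72°.
Offset of -32.52° east of the west edge: ((-32.52 − -66.07) mod 360) = 33.55°.
33.55° ≤ 39.72° ⇒ inside.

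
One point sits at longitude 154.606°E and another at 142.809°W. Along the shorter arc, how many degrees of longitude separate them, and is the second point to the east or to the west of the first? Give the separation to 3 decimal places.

62.585° east

Raw difference: -142.809 − 154.606 = -297.415°.
Normalise into (−180°, 180°]: -297.415° + 360° = 62.585°.
Positive ⇒ the second point lies to the east; separation 62.585°.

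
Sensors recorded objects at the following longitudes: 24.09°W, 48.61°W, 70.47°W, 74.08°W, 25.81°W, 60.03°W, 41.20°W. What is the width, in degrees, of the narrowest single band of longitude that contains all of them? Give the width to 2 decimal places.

Sort the longitudes: -74.08°, -70.47°, -60.03°, -48.61°, -41.20°, -25.81°, -24.09°.
Eastward gaps between consecutive values (wrapping around): 3.61°, 10.44°, 11.42°, 7.41°, 15.39°, 1.72°, 310.01°.
Largest gap = 310.01° ⇒ minimal covering band is its complement: 360° − 310.01° = 49.99°.
Band runs from -74.08° eastward to -24.09°.

49.99°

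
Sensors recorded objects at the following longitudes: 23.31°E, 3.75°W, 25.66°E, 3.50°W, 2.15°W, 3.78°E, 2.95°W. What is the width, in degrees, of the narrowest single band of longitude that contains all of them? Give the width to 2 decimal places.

Sort the longitudes: -3.75°, -3.50°, -2.95°, -2.15°, +3.78°, +23.31°, +25.66°.
Eastward gaps between consecutive values (wrapping around): 0.25°, 0.55°, 0.80°, 5.93°, 19.53°, 2.35°, 330.59°.
Largest gap = 330.59° ⇒ minimal covering band is its complement: 360° − 330.59° = 29.41°.
Band runs from -3.75° eastward to +25.66°.

29.41°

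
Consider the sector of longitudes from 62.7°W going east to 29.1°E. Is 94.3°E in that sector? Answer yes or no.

Band width going east from -62.7° to +29.1°: ((29.1 − -62.7) mod 360) = 91.8°.
Offset of +94.3° east of the west edge: ((94.3 − -62.7) mod 360) = 157.0°.
157.0° > 91.8° ⇒ outside.

No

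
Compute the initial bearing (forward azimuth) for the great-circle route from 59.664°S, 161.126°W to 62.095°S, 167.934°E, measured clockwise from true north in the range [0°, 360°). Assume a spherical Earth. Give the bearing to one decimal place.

Δλ = 167.934 − -161.126 = 329.060°; wrapped into (−180°, 180°]: -30.940°.
θ = atan2( sin Δλ · cos φ₂ , cos φ₁ · sin φ₂ − sin φ₁ · cos φ₂ · cos Δλ )
  = atan2(-0.24062, -0.09989) = -112.546° → normalised to [0°, 360°): 247.454°.

247.5°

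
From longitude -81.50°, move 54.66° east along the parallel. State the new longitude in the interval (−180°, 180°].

Start at -81.50°; shift +54.66° → -26.84°.
-26.84° already lies in (−180°, 180°].

-26.84°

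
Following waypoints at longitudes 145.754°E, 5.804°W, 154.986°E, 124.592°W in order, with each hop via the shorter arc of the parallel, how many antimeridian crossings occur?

Leg 1: +145.754° → -5.804°, shortest Δλ = -151.558° (west) — does not cross 180°.
Leg 2: -5.804° → +154.986°, shortest Δλ = 160.79° (east) — does not cross 180°.
Leg 3: +154.986° → -124.592°, shortest Δλ = 80.422° (east) — crosses 180°.
Total crossings: 1.

1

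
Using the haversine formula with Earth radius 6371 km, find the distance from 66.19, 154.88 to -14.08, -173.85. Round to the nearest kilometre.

9292 km

Δλ = -173.85 − 154.88 = -328.73°; wrapped into (−180°, 180°]: 31.27°.
Δφ = -14.08 − 66.19 = -80.27°.
a = sin²(Δφ/2) + cos φ₁ · cos φ₂ · sin²(Δλ/2) = 0.443939.
c = 2·atan2(√a, √(1−a)) = 1.45844 rad → d = 6371·c ≈ 9291.71 km.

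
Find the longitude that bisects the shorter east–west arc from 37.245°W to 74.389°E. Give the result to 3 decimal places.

18.572°E

Signed shortest Δλ from -37.245° to +74.389° is +111.634°.
Midpoint longitude = -37.245° + (+111.634°)/2 = -37.245° + 55.817° = +18.572°.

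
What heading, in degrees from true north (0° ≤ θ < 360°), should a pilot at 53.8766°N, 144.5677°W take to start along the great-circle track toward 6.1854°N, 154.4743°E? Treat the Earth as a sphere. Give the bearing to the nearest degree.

249°

Δλ = 154.4743 − -144.5677 = 299.0420°; wrapped into (−180°, 180°]: -60.9580°.
θ = atan2( sin Δλ · cos φ₂ , cos φ₁ · sin φ₂ − sin φ₁ · cos φ₂ · cos Δλ )
  = atan2(-0.86917, -0.32632) = -110.578° → normalised to [0°, 360°): 249.422°.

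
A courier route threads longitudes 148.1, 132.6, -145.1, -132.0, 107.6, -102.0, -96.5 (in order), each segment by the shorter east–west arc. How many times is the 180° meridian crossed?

Leg 1: +148.1° → +132.6°, shortest Δλ = -15.5° (west) — does not cross 180°.
Leg 2: +132.6° → -145.1°, shortest Δλ = 82.3° (east) — crosses 180°.
Leg 3: -145.1° → -132.0°, shortest Δλ = 13.1° (east) — does not cross 180°.
Leg 4: -132.0° → +107.6°, shortest Δλ = -120.4° (west) — crosses 180°.
Leg 5: +107.6° → -102.0°, shortest Δλ = 150.4° (east) — crosses 180°.
Leg 6: -102.0° → -96.5°, shortest Δλ = 5.5° (east) — does not cross 180°.
Total crossings: 3.

3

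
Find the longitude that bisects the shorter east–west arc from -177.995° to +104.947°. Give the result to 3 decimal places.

Signed shortest Δλ from -177.995° to +104.947° is -77.058°.
Midpoint longitude = -177.995° + (-77.058°)/2 = -177.995° − 38.529° = -216.524°.
Normalise into (−180°, 180°]: +143.476°.
(The naïve average (-177.995 + +104.947)/2 = -36.524° is on the wrong side of the globe.)

+143.476°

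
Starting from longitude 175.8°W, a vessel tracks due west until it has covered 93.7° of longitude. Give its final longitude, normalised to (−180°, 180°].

Start at -175.8°; shift −93.7° → -269.5°.
-269.5° lies outside (−180°, 180°]; add 360° → +90.5°.

90.5°E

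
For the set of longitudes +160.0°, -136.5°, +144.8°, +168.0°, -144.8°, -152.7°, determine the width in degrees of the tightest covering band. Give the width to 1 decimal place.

Sort the longitudes: -152.7°, -144.8°, -136.5°, +144.8°, +160.0°, +168.0°.
Eastward gaps between consecutive values (wrapping around): 7.9°, 8.3°, 281.3°, 15.2°, 8.0°, 39.3°.
Largest gap = 281.3° ⇒ minimal covering band is its complement: 360° − 281.3° = 78.7°.
Band runs from +144.8° eastward to -136.5°, crossing the antimeridian.

78.7°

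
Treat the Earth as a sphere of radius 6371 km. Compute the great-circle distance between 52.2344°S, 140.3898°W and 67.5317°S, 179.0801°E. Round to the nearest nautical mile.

Δλ = 179.0801 − -140.3898 = 319.4699°; wrapped into (−180°, 180°]: -40.5301°.
Δφ = -67.5317 − -52.2344 = -15.2973°.
a = sin²(Δφ/2) + cos φ₁ · cos φ₂ · sin²(Δλ/2) = 0.045794.
c = 2·atan2(√a, √(1−a)) = 0.43133 rad → d = 6371·c ≈ 2747.98 km ≈ 1483.79 nmi.

1484 nmi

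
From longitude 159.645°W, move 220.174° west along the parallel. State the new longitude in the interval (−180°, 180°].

19.819°W

Start at -159.645°; shift −220.174° → -379.819°.
-379.819° lies outside (−180°, 180°]; add 360° → -19.819°.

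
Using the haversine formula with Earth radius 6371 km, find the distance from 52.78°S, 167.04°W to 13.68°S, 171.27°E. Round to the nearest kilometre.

4753 km

Δλ = 171.27 − -167.04 = 338.31°; wrapped into (−180°, 180°]: -21.69°.
Δφ = -13.68 − -52.78 = 39.10°.
a = sin²(Δφ/2) + cos φ₁ · cos φ₂ · sin²(Δλ/2) = 0.132783.
c = 2·atan2(√a, √(1−a)) = 0.74596 rad → d = 6371·c ≈ 4752.53 km.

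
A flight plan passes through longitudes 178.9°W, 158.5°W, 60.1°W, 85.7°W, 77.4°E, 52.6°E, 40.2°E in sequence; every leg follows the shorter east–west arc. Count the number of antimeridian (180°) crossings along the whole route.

0

Leg 1: -178.9° → -158.5°, shortest Δλ = 20.4° (east) — does not cross 180°.
Leg 2: -158.5° → -60.1°, shortest Δλ = 98.4° (east) — does not cross 180°.
Leg 3: -60.1° → -85.7°, shortest Δλ = -25.6° (west) — does not cross 180°.
Leg 4: -85.7° → +77.4°, shortest Δλ = 163.1° (east) — does not cross 180°.
Leg 5: +77.4° → +52.6°, shortest Δλ = -24.8° (west) — does not cross 180°.
Leg 6: +52.6° → +40.2°, shortest Δλ = -12.4° (west) — does not cross 180°.
Total crossings: 0.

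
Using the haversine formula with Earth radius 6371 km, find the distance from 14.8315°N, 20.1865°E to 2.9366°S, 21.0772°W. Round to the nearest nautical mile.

Δλ = -21.0772 − 20.1865 = -41.2637°.
Δφ = -2.9366 − 14.8315 = -17.7681°.
a = sin²(Δφ/2) + cos φ₁ · cos φ₂ · sin²(Δλ/2) = 0.143715.
c = 2·atan2(√a, √(1−a)) = 0.77764 rad → d = 6371·c ≈ 4954.36 km ≈ 2675.14 nmi.

2675 nmi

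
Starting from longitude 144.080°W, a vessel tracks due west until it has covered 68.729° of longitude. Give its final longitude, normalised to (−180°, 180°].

147.191°E

Start at -144.080°; shift −68.729° → -212.809°.
-212.809° lies outside (−180°, 180°]; add 360° → +147.191°.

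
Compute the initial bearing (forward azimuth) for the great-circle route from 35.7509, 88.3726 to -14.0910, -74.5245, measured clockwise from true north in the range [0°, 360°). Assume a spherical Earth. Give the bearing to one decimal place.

Δλ = -74.5245 − 88.3726 = -162.8971°.
θ = atan2( sin Δλ · cos φ₂ , cos φ₁ · sin φ₂ − sin φ₁ · cos φ₂ · cos Δλ )
  = atan2(-0.28524, 0.34404) = -39.662° → normalised to [0°, 360°): 320.338°.

320.3°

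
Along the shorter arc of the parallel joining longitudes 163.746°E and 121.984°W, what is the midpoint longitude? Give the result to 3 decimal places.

159.119°W

Signed shortest Δλ from +163.746° to -121.984° is +74.270°.
Midpoint longitude = +163.746° + (+74.270°)/2 = +163.746° + 37.135° = +200.881°.
Normalise into (−180°, 180°]: -159.119°.
(The naïve average (+163.746 + -121.984)/2 = 20.881° is on the wrong side of the globe.)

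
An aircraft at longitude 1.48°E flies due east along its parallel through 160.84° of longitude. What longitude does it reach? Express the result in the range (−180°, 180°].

Start at +1.48°; shift +160.84° → +162.32°.
+162.32° already lies in (−180°, 180°].

162.32°E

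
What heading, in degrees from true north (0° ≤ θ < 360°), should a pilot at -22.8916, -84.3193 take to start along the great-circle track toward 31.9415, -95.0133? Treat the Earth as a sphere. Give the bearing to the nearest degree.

349°

Δλ = -95.0133 − -84.3193 = -10.6940°.
θ = atan2( sin Δλ · cos φ₂ , cos φ₁ · sin φ₂ − sin φ₁ · cos φ₂ · cos Δλ )
  = atan2(-0.15747, 0.81174) = -10.978° → normalised to [0°, 360°): 349.022°.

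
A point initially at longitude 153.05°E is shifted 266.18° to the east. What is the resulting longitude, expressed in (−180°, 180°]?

Start at +153.05°; shift +266.18° → +419.23°.
+419.23° lies outside (−180°, 180°]; subtract 360° → +59.23°.

59.23°E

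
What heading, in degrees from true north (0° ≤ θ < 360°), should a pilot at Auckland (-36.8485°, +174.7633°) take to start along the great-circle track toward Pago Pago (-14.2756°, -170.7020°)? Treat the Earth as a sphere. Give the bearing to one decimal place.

33.7°

Δλ = -170.7020 − 174.7633 = -345.4653°; wrapped into (−180°, 180°]: 14.5347°.
θ = atan2( sin Δλ · cos φ₂ , cos φ₁ · sin φ₂ − sin φ₁ · cos φ₂ · cos Δλ )
  = atan2(0.24322, 0.36526) = 33.659° → normalised to [0°, 360°): 33.659°.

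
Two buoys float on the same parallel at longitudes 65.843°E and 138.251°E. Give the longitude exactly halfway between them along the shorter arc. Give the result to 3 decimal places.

102.047°E

Signed shortest Δλ from +65.843° to +138.251° is +72.408°.
Midpoint longitude = +65.843° + (+72.408°)/2 = +65.843° + 36.204° = +102.047°.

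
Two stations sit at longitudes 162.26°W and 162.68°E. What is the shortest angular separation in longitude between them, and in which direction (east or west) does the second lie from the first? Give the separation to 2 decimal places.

35.06° west

Raw difference: 162.68 − -162.26 = 324.94°.
Normalise into (−180°, 180°]: 324.94° − 360° = -35.06°.
Negative ⇒ the second point lies to the west; separation 35.06°.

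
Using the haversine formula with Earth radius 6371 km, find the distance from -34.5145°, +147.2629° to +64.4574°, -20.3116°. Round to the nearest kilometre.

16581 km

Δλ = -20.3116 − 147.2629 = -167.5745°.
Δφ = 64.4574 − -34.5145 = 98.9719°.
a = sin²(Δφ/2) + cos φ₁ · cos φ₂ · sin²(Δλ/2) = 0.929101.
c = 2·atan2(√a, √(1−a)) = 2.60255 rad → d = 6371·c ≈ 16580.86 km.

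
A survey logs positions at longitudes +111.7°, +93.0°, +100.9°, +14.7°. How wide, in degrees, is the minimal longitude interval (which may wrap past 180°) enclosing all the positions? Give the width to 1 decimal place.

97.0°

Sort the longitudes: +14.7°, +93.0°, +100.9°, +111.7°.
Eastward gaps between consecutive values (wrapping around): 78.3°, 7.9°, 10.8°, 263.0°.
Largest gap = 263.0° ⇒ minimal covering band is its complement: 360° − 263.0° = 97.0°.
Band runs from +14.7° eastward to +111.7°.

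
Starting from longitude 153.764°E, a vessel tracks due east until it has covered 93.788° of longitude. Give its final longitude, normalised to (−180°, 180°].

112.448°W

Start at +153.764°; shift +93.788° → +247.552°.
+247.552° lies outside (−180°, 180°]; subtract 360° → -112.448°.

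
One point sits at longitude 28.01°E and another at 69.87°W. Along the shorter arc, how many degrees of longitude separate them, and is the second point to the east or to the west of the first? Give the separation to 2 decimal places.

Raw difference: -69.87 − 28.01 = -97.88°.
Normalise into (−180°, 180°]: -97.88° stays -97.88°.
Negative ⇒ the second point lies to the west; separation 97.88°.

97.88° west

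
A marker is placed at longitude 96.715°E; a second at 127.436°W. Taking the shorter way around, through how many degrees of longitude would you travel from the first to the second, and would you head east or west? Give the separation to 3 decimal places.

135.849° east

Raw difference: -127.436 − 96.715 = -224.151°.
Normalise into (−180°, 180°]: -224.151° + 360° = 135.849°.
Positive ⇒ the second point lies to the east; separation 135.849°.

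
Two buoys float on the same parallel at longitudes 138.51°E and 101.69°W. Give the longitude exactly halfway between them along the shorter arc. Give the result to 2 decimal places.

Signed shortest Δλ from +138.51° to -101.69° is +119.80°.
Midpoint longitude = +138.51° + (+119.80°)/2 = +138.51° + 59.90° = +198.41°.
Normalise into (−180°, 180°]: -161.59°.
(The naïve average (+138.51 + -101.69)/2 = 18.41° is on the wrong side of the globe.)

161.59°W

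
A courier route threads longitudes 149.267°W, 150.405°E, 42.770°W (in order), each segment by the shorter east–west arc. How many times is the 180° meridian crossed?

2

Leg 1: -149.267° → +150.405°, shortest Δλ = -60.328° (west) — crosses 180°.
Leg 2: +150.405° → -42.770°, shortest Δλ = 166.825° (east) — crosses 180°.
Total crossings: 2.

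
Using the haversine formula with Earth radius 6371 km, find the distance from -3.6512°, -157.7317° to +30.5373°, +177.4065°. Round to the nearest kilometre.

4628 km

Δλ = 177.4065 − -157.7317 = 335.1382°; wrapped into (−180°, 180°]: -24.8618°.
Δφ = 30.5373 − -3.6512 = 34.1885°.
a = sin²(Δφ/2) + cos φ₁ · cos φ₂ · sin²(Δλ/2) = 0.126233.
c = 2·atan2(√a, √(1−a)) = 0.72645 rad → d = 6371·c ≈ 4628.24 km.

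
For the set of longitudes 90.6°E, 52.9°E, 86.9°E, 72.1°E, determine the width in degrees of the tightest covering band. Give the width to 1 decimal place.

Sort the longitudes: +52.9°, +72.1°, +86.9°, +90.6°.
Eastward gaps between consecutive values (wrapping around): 19.2°, 14.8°, 3.7°, 322.3°.
Largest gap = 322.3° ⇒ minimal covering band is its complement: 360° − 322.3° = 37.7°.
Band runs from +52.9° eastward to +90.6°.

37.7°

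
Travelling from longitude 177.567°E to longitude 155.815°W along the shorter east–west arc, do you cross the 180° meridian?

Naïve |-155.815 − 177.567| = 333.382° > 180°, so the shorter arc goes the other way round — across 180°.
Signed shortest Δλ = ((-155.815 − 177.567 + 180) mod 360) − 180 = 26.618°.
Going east by 26.618° from +177.567° passes through 180° before reaching -155.815°.

Yes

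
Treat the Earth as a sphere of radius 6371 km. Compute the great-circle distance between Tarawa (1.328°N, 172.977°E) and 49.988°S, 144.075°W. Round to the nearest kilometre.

7014 km

Δλ = -144.075 − 172.977 = -317.052°; wrapped into (−180°, 180°]: 42.948°.
Δφ = -49.988 − 1.328 = -51.316°.
a = sin²(Δφ/2) + cos φ₁ · cos φ₂ · sin²(Δλ/2) = 0.273628.
c = 2·atan2(√a, √(1−a)) = 1.10096 rad → d = 6371·c ≈ 7014.20 km.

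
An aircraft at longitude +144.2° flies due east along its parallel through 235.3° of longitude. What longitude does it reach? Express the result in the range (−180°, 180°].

Start at +144.2°; shift +235.3° → +379.5°.
+379.5° lies outside (−180°, 180°]; subtract 360° → +19.5°.

+19.5°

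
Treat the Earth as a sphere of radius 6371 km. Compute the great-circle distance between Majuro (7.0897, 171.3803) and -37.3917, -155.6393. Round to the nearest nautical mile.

Δλ = -155.6393 − 171.3803 = -327.0196°; wrapped into (−180°, 180°]: 32.9804°.
Δφ = -37.3917 − 7.0897 = -44.4814°.
a = sin²(Δφ/2) + cos φ₁ · cos φ₂ · sin²(Δλ/2) = 0.206786.
c = 2·atan2(√a, √(1−a)) = 0.94415 rad → d = 6371·c ≈ 6015.21 km ≈ 3247.95 nmi.

3248 nmi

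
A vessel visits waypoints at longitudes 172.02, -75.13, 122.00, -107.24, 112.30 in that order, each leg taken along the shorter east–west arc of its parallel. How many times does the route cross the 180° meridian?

4

Leg 1: +172.02° → -75.13°, shortest Δλ = 112.85° (east) — crosses 180°.
Leg 2: -75.13° → +122.00°, shortest Δλ = -162.87° (west) — crosses 180°.
Leg 3: +122.00° → -107.24°, shortest Δλ = 130.76° (east) — crosses 180°.
Leg 4: -107.24° → +112.30°, shortest Δλ = -140.46° (west) — crosses 180°.
Total crossings: 4.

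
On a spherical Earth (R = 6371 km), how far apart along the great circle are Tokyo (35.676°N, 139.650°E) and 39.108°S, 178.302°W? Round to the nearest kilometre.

9368 km

Δλ = -178.302 − 139.650 = -317.952°; wrapped into (−180°, 180°]: 42.048°.
Δφ = -39.108 − 35.676 = -74.784°.
a = sin²(Δφ/2) + cos φ₁ · cos φ₂ · sin²(Δλ/2) = 0.449900.
c = 2·atan2(√a, √(1−a)) = 1.47043 rad → d = 6371·c ≈ 9368.09 km.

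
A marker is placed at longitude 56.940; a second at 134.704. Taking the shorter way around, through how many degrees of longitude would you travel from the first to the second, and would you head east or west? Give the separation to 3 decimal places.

Raw difference: 134.704 − 56.940 = 77.764°.
Normalise into (−180°, 180°]: 77.764° stays 77.764°.
Positive ⇒ the second point lies to the east; separation 77.764°.

77.764° east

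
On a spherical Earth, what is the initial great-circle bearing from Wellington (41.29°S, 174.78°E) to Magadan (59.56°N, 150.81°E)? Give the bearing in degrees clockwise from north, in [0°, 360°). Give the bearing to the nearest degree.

348°

Δλ = 150.81 − 174.78 = -23.97°.
θ = atan2( sin Δλ · cos φ₂ , cos φ₁ · sin φ₂ − sin φ₁ · cos φ₂ · cos Δλ )
  = atan2(-0.20582, 0.95329) = -12.184° → normalised to [0°, 360°): 347.816°.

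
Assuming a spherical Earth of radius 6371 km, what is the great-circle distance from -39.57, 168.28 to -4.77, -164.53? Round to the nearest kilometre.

Δλ = -164.53 − 168.28 = -332.81°; wrapped into (−180°, 180°]: 27.19°.
Δφ = -4.77 − -39.57 = 34.80°.
a = sin²(Δφ/2) + cos φ₁ · cos φ₂ · sin²(Δλ/2) = 0.131869.
c = 2·atan2(√a, √(1−a)) = 0.74327 rad → d = 6371·c ≈ 4735.35 km.

4735 km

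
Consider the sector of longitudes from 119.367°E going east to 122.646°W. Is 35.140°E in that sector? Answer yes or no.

No

Band width going east from +119.367° to -122.646°: ((-122.646 − 119.367) mod 360) = 117.987°.
Offset of +35.140° east of the west edge: ((35.140 − 119.367) mod 360) = 275.773°.
275.773° > 117.987° ⇒ outside.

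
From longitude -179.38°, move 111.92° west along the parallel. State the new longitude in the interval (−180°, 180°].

Start at -179.38°; shift −111.92° → -291.30°.
-291.30° lies outside (−180°, 180°]; add 360° → +68.70°.

+68.70°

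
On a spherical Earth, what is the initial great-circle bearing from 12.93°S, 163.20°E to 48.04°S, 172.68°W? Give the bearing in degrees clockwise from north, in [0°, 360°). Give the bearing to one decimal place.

155.1°

Δλ = -172.68 − 163.20 = -335.88°; wrapped into (−180°, 180°]: 24.12°.
θ = atan2( sin Δλ · cos φ₂ , cos φ₁ · sin φ₂ − sin φ₁ · cos φ₂ · cos Δλ )
  = atan2(0.27323, -0.58821) = 155.085° → normalised to [0°, 360°): 155.085°.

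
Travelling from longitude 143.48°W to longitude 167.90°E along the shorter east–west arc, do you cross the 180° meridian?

Yes

Naïve |167.90 − -143.48| = 311.38° > 180°, so the shorter arc goes the other way round — across 180°.
Signed shortest Δλ = ((167.90 − -143.48 + 180) mod 360) − 180 = -48.62°.
Going west by 48.62° from -143.48° passes through 180° before reaching +167.90°.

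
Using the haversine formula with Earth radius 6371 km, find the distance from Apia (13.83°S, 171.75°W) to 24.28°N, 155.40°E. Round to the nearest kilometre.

Δλ = 155.40 − -171.75 = 327.15°; wrapped into (−180°, 180°]: -32.85°.
Δφ = 24.28 − -13.83 = 38.11°.
a = sin²(Δφ/2) + cos φ₁ · cos φ₂ · sin²(Δλ/2) = 0.177355.
c = 2·atan2(√a, √(1−a)) = 0.86939 rad → d = 6371·c ≈ 5538.90 km.

5539 km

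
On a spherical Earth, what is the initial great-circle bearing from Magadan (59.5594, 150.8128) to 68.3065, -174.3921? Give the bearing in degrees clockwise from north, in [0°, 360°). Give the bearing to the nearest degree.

Δλ = -174.3921 − 150.8128 = -325.2049°; wrapped into (−180°, 180°]: 34.7951°.
θ = atan2( sin Δλ · cos φ₂ , cos φ₁ · sin φ₂ − sin φ₁ · cos φ₂ · cos Δλ )
  = atan2(0.21093, 0.20906) = 45.256° → normalised to [0°, 360°): 45.256°.

45°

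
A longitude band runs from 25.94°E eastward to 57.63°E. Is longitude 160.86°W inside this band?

Band width going east from +25.94° to +57.63°: ((57.63 − 25.94) mod 360) = 31.69°.
Offset of -160.86° east of the west edge: ((-160.86 − 25.94) mod 360) = 173.20°.
173.20° > 31.69° ⇒ outside.

No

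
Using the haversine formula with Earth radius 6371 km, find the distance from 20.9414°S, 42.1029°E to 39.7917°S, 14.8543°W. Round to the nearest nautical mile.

3103 nmi

Δλ = -14.8543 − 42.1029 = -56.9572°.
Δφ = -39.7917 − -20.9414 = -18.8503°.
a = sin²(Δφ/2) + cos φ₁ · cos φ₂ · sin²(Δλ/2) = 0.189981.
c = 2·atan2(√a, √(1−a)) = 0.90200 rad → d = 6371·c ≈ 5746.67 km ≈ 3102.96 nmi.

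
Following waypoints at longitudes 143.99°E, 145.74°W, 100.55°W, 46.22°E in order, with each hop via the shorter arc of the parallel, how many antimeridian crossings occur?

Leg 1: +143.99° → -145.74°, shortest Δλ = 70.27° (east) — crosses 180°.
Leg 2: -145.74° → -100.55°, shortest Δλ = 45.19° (east) — does not cross 180°.
Leg 3: -100.55° → +46.22°, shortest Δλ = 146.77° (east) — does not cross 180°.
Total crossings: 1.

1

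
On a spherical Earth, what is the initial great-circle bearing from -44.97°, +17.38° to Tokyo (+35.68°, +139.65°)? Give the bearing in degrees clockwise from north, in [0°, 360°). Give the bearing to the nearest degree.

81°

Δλ = 139.65 − 17.38 = 122.27°.
θ = atan2( sin Δλ · cos φ₂ , cos φ₁ · sin φ₂ − sin φ₁ · cos φ₂ · cos Δλ )
  = atan2(0.68682, 0.10614) = 81.215° → normalised to [0°, 360°): 81.215°.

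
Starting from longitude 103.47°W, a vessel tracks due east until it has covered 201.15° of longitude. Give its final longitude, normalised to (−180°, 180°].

Start at -103.47°; shift +201.15° → +97.68°.
+97.68° already lies in (−180°, 180°].

97.68°E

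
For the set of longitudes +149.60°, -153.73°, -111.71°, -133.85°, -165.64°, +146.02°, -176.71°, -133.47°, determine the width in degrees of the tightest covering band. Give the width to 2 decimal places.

Sort the longitudes: -176.71°, -165.64°, -153.73°, -133.85°, -133.47°, -111.71°, +146.02°, +149.60°.
Eastward gaps between consecutive values (wrapping around): 11.07°, 11.91°, 19.88°, 0.38°, 21.76°, 257.73°, 3.58°, 33.69°.
Largest gap = 257.73° ⇒ minimal covering band is its complement: 360° − 257.73° = 102.27°.
Band runs from +146.02° eastward to -111.71°, crossing the antimeridian.

102.27°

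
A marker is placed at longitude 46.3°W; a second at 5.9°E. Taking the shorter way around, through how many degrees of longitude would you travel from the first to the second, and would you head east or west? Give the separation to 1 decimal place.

52.2° east

Raw difference: 5.9 − -46.3 = 52.2°.
Normalise into (−180°, 180°]: 52.2° stays 52.2°.
Positive ⇒ the second point lies to the east; separation 52.2°.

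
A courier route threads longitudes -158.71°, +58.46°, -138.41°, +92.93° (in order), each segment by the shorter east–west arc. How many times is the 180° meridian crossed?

Leg 1: -158.71° → +58.46°, shortest Δλ = -142.83° (west) — crosses 180°.
Leg 2: +58.46° → -138.41°, shortest Δλ = 163.13° (east) — crosses 180°.
Leg 3: -138.41° → +92.93°, shortest Δλ = -128.66° (west) — crosses 180°.
Total crossings: 3.

3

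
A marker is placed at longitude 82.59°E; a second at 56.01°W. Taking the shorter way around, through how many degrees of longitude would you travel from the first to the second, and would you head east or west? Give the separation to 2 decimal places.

Raw difference: -56.01 − 82.59 = -138.6°.
Normalise into (−180°, 180°]: -138.6° stays -138.6°.
Negative ⇒ the second point lies to the west; separation 138.60°.

138.60° west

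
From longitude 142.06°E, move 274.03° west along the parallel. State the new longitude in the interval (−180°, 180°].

Start at +142.06°; shift −274.03° → -131.97°.
-131.97° already lies in (−180°, 180°].

131.97°W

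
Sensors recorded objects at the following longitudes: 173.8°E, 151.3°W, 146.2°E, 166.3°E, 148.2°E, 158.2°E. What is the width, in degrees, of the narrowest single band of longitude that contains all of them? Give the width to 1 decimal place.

62.5°

Sort the longitudes: -151.3°, +146.2°, +148.2°, +158.2°, +166.3°, +173.8°.
Eastward gaps between consecutive values (wrapping around): 297.5°, 2.0°, 10.0°, 8.1°, 7.5°, 34.9°.
Largest gap = 297.5° ⇒ minimal covering band is its complement: 360° − 297.5° = 62.5°.
Band runs from +146.2° eastward to -151.3°, crossing the antimeridian.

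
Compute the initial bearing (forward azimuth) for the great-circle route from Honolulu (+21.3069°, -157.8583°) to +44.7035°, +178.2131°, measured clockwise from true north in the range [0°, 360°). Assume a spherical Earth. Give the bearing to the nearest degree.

Δλ = 178.2131 − -157.8583 = 336.0714°; wrapped into (−180°, 180°]: -23.9286°.
θ = atan2( sin Δλ · cos φ₂ , cos φ₁ · sin φ₂ − sin φ₁ · cos φ₂ · cos Δλ )
  = atan2(-0.28828, 0.41929) = -34.510° → normalised to [0°, 360°): 325.490°.

325°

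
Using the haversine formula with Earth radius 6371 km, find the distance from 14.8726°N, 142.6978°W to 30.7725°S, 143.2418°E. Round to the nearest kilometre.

9390 km

Δλ = 143.2418 − -142.6978 = 285.9396°; wrapped into (−180°, 180°]: -74.0604°.
Δφ = -30.7725 − 14.8726 = -45.6451°.
a = sin²(Δφ/2) + cos φ₁ · cos φ₂ · sin²(Δλ/2) = 0.451634.
c = 2·atan2(√a, √(1−a)) = 1.47391 rad → d = 6371·c ≈ 9390.29 km.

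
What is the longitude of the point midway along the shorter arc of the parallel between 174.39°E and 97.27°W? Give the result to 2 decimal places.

Signed shortest Δλ from +174.39° to -97.27° is +88.34°.
Midpoint longitude = +174.39° + (+88.34°)/2 = +174.39° + 44.17° = +218.56°.
Normalise into (−180°, 180°]: -141.44°.
(The naïve average (+174.39 + -97.27)/2 = 38.56° is on the wrong side of the globe.)

141.44°W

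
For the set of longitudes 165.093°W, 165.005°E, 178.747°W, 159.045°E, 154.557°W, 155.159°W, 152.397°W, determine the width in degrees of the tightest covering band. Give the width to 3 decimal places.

Sort the longitudes: -178.747°, -165.093°, -155.159°, -154.557°, -152.397°, +159.045°, +165.005°.
Eastward gaps between consecutive values (wrapping around): 13.654°, 9.934°, 0.602°, 2.160°, 311.442°, 5.960°, 16.248°.
Largest gap = 311.442° ⇒ minimal covering band is its complement: 360° − 311.442° = 48.558°.
Band runs from +159.045° eastward to -152.397°, crossing the antimeridian.

48.558°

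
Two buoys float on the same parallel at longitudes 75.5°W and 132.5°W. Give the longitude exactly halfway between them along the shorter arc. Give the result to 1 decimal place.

104.0°W

Signed shortest Δλ from -75.5° to -132.5° is -57.0°.
Midpoint longitude = -75.5° + (-57.0°)/2 = -75.5° − 28.5° = -104.0°.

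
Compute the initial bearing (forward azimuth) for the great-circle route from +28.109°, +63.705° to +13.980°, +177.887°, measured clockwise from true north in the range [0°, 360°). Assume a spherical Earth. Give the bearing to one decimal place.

65.7°

Δλ = 177.887 − 63.705 = 114.182°.
θ = atan2( sin Δλ · cos φ₂ , cos φ₁ · sin φ₂ − sin φ₁ · cos φ₂ · cos Δλ )
  = atan2(0.88523, 0.40037) = 65.664° → normalised to [0°, 360°): 65.664°.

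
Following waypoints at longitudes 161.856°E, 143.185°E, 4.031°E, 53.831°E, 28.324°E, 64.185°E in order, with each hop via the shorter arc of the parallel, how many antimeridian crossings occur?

Leg 1: +161.856° → +143.185°, shortest Δλ = -18.671° (west) — does not cross 180°.
Leg 2: +143.185° → +4.031°, shortest Δλ = -139.154° (west) — does not cross 180°.
Leg 3: +4.031° → +53.831°, shortest Δλ = 49.8° (east) — does not cross 180°.
Leg 4: +53.831° → +28.324°, shortest Δλ = -25.507° (west) — does not cross 180°.
Leg 5: +28.324° → +64.185°, shortest Δλ = 35.861° (east) — does not cross 180°.
Total crossings: 0.

0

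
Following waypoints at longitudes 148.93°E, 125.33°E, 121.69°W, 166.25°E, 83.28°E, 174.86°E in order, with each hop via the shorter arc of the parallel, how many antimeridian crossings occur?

Leg 1: +148.93° → +125.33°, shortest Δλ = -23.6° (west) — does not cross 180°.
Leg 2: +125.33° → -121.69°, shortest Δλ = 112.98° (east) — crosses 180°.
Leg 3: -121.69° → +166.25°, shortest Δλ = -72.06° (west) — crosses 180°.
Leg 4: +166.25° → +83.28°, shortest Δλ = -82.97° (west) — does not cross 180°.
Leg 5: +83.28° → +174.86°, shortest Δλ = 91.58° (east) — does not cross 180°.
Total crossings: 2.

2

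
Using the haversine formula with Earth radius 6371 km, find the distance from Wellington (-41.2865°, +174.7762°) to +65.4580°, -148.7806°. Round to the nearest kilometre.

Δλ = -148.7806 − 174.7762 = -323.5568°; wrapped into (−180°, 180°]: 36.4432°.
Δφ = 65.4580 − -41.2865 = 106.7445°.
a = sin²(Δφ/2) + cos φ₁ · cos φ₂ · sin²(Δλ/2) = 0.674569.
c = 2·atan2(√a, √(1−a)) = 1.92745 rad → d = 6371·c ≈ 12279.77 km.

12280 km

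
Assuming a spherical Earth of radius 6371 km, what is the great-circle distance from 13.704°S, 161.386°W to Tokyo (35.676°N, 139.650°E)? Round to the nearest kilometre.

Δλ = 139.650 − -161.386 = 301.036°; wrapped into (−180°, 180°]: -58.964°.
Δφ = 35.676 − -13.704 = 49.380°.
a = sin²(Δφ/2) + cos φ₁ · cos φ₂ · sin²(Δλ/2) = 0.365635.
c = 2·atan2(√a, √(1−a)) = 1.29872 rad → d = 6371·c ≈ 8274.15 km.

8274 km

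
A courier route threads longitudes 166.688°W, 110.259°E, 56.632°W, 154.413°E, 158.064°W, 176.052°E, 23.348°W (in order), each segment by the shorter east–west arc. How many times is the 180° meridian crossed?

5

Leg 1: -166.688° → +110.259°, shortest Δλ = -83.053° (west) — crosses 180°.
Leg 2: +110.259° → -56.632°, shortest Δλ = -166.891° (west) — does not cross 180°.
Leg 3: -56.632° → +154.413°, shortest Δλ = -148.955° (west) — crosses 180°.
Leg 4: +154.413° → -158.064°, shortest Δλ = 47.523° (east) — crosses 180°.
Leg 5: -158.064° → +176.052°, shortest Δλ = -25.884° (west) — crosses 180°.
Leg 6: +176.052° → -23.348°, shortest Δλ = 160.6° (east) — crosses 180°.
Total crossings: 5.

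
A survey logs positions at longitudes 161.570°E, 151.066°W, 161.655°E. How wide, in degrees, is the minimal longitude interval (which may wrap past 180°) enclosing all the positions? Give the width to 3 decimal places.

47.364°

Sort the longitudes: -151.066°, +161.570°, +161.655°.
Eastward gaps between consecutive values (wrapping around): 312.636°, 0.085°, 47.279°.
Largest gap = 312.636° ⇒ minimal covering band is its complement: 360° − 312.636° = 47.364°.
Band runs from +161.570° eastward to -151.066°, crossing the antimeridian.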